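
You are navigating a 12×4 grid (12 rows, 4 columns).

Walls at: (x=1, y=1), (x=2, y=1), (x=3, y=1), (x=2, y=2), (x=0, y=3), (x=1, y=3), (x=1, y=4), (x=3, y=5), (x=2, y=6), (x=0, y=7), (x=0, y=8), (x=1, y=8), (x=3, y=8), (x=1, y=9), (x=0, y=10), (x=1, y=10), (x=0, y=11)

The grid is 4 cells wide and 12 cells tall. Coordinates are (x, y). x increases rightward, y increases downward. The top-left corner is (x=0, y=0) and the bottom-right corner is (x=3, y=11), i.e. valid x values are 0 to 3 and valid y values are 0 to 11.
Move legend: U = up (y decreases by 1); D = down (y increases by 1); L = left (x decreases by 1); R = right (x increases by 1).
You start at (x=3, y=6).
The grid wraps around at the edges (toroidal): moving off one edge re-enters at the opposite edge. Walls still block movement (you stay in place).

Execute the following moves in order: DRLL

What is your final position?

Answer: Final position: (x=1, y=7)

Derivation:
Start: (x=3, y=6)
  D (down): (x=3, y=6) -> (x=3, y=7)
  R (right): blocked, stay at (x=3, y=7)
  L (left): (x=3, y=7) -> (x=2, y=7)
  L (left): (x=2, y=7) -> (x=1, y=7)
Final: (x=1, y=7)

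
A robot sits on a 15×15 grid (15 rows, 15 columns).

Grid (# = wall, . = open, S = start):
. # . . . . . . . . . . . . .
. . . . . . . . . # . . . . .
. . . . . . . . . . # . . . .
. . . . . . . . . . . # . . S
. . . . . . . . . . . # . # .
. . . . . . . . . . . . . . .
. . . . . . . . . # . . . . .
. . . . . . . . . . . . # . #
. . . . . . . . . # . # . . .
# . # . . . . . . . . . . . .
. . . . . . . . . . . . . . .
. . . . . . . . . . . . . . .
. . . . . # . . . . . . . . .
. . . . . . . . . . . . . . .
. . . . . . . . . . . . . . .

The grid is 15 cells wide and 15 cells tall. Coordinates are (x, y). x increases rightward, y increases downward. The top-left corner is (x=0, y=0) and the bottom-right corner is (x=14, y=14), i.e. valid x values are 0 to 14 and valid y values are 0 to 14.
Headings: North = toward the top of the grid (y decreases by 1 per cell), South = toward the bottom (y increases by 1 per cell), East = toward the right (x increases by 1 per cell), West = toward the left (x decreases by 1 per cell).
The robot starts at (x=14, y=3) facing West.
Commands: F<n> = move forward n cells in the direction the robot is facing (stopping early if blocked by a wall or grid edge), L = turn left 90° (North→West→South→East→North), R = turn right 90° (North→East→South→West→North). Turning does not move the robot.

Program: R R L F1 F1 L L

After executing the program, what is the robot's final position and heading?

Answer: Final position: (x=14, y=1), facing South

Derivation:
Start: (x=14, y=3), facing West
  R: turn right, now facing North
  R: turn right, now facing East
  L: turn left, now facing North
  F1: move forward 1, now at (x=14, y=2)
  F1: move forward 1, now at (x=14, y=1)
  L: turn left, now facing West
  L: turn left, now facing South
Final: (x=14, y=1), facing South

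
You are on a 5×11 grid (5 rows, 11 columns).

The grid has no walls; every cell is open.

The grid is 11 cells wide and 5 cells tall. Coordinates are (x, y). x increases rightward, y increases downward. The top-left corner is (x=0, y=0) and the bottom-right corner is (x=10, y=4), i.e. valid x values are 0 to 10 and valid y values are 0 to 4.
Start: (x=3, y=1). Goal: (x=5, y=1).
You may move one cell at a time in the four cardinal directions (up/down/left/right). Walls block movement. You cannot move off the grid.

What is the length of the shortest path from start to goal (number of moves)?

BFS from (x=3, y=1) until reaching (x=5, y=1):
  Distance 0: (x=3, y=1)
  Distance 1: (x=3, y=0), (x=2, y=1), (x=4, y=1), (x=3, y=2)
  Distance 2: (x=2, y=0), (x=4, y=0), (x=1, y=1), (x=5, y=1), (x=2, y=2), (x=4, y=2), (x=3, y=3)  <- goal reached here
One shortest path (2 moves): (x=3, y=1) -> (x=4, y=1) -> (x=5, y=1)

Answer: Shortest path length: 2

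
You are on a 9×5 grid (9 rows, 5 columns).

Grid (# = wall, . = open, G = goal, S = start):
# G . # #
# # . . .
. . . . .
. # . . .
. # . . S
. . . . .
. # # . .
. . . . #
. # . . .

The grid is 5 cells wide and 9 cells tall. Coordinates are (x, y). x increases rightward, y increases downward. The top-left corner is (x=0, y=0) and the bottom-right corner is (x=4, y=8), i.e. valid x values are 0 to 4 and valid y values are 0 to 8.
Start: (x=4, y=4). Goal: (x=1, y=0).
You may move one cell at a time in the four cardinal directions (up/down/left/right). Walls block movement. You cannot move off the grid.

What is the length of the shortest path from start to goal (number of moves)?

BFS from (x=4, y=4) until reaching (x=1, y=0):
  Distance 0: (x=4, y=4)
  Distance 1: (x=4, y=3), (x=3, y=4), (x=4, y=5)
  Distance 2: (x=4, y=2), (x=3, y=3), (x=2, y=4), (x=3, y=5), (x=4, y=6)
  Distance 3: (x=4, y=1), (x=3, y=2), (x=2, y=3), (x=2, y=5), (x=3, y=6)
  Distance 4: (x=3, y=1), (x=2, y=2), (x=1, y=5), (x=3, y=7)
  Distance 5: (x=2, y=1), (x=1, y=2), (x=0, y=5), (x=2, y=7), (x=3, y=8)
  Distance 6: (x=2, y=0), (x=0, y=2), (x=0, y=4), (x=0, y=6), (x=1, y=7), (x=2, y=8), (x=4, y=8)
  Distance 7: (x=1, y=0), (x=0, y=3), (x=0, y=7)  <- goal reached here
One shortest path (7 moves): (x=4, y=4) -> (x=3, y=4) -> (x=2, y=4) -> (x=2, y=3) -> (x=2, y=2) -> (x=2, y=1) -> (x=2, y=0) -> (x=1, y=0)

Answer: Shortest path length: 7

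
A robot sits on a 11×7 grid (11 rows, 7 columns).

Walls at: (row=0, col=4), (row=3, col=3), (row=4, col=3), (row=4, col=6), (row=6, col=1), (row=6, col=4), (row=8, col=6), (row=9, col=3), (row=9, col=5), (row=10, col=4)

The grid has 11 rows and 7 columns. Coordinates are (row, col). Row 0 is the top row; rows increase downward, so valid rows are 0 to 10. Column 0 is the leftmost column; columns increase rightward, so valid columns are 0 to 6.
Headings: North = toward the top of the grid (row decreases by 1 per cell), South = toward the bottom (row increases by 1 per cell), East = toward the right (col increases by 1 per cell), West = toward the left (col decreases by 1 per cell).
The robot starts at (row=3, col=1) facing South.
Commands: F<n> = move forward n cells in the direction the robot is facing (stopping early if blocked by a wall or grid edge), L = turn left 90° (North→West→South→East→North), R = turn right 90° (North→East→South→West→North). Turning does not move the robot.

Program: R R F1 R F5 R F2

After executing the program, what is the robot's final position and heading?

Answer: Final position: (row=3, col=6), facing South

Derivation:
Start: (row=3, col=1), facing South
  R: turn right, now facing West
  R: turn right, now facing North
  F1: move forward 1, now at (row=2, col=1)
  R: turn right, now facing East
  F5: move forward 5, now at (row=2, col=6)
  R: turn right, now facing South
  F2: move forward 1/2 (blocked), now at (row=3, col=6)
Final: (row=3, col=6), facing South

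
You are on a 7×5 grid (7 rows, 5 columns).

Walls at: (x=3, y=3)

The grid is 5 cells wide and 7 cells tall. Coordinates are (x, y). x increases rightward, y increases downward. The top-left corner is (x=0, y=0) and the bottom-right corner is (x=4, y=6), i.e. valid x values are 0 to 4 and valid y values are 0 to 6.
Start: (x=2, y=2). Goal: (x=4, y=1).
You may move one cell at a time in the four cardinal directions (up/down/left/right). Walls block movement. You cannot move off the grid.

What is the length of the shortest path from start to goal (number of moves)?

BFS from (x=2, y=2) until reaching (x=4, y=1):
  Distance 0: (x=2, y=2)
  Distance 1: (x=2, y=1), (x=1, y=2), (x=3, y=2), (x=2, y=3)
  Distance 2: (x=2, y=0), (x=1, y=1), (x=3, y=1), (x=0, y=2), (x=4, y=2), (x=1, y=3), (x=2, y=4)
  Distance 3: (x=1, y=0), (x=3, y=0), (x=0, y=1), (x=4, y=1), (x=0, y=3), (x=4, y=3), (x=1, y=4), (x=3, y=4), (x=2, y=5)  <- goal reached here
One shortest path (3 moves): (x=2, y=2) -> (x=3, y=2) -> (x=4, y=2) -> (x=4, y=1)

Answer: Shortest path length: 3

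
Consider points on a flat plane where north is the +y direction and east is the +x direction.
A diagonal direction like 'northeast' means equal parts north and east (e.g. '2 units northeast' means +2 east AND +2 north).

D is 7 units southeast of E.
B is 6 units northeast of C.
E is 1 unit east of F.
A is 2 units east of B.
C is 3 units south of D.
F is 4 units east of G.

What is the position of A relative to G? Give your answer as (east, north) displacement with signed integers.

Answer: A is at (east=20, north=-4) relative to G.

Derivation:
Place G at the origin (east=0, north=0).
  F is 4 units east of G: delta (east=+4, north=+0); F at (east=4, north=0).
  E is 1 unit east of F: delta (east=+1, north=+0); E at (east=5, north=0).
  D is 7 units southeast of E: delta (east=+7, north=-7); D at (east=12, north=-7).
  C is 3 units south of D: delta (east=+0, north=-3); C at (east=12, north=-10).
  B is 6 units northeast of C: delta (east=+6, north=+6); B at (east=18, north=-4).
  A is 2 units east of B: delta (east=+2, north=+0); A at (east=20, north=-4).
Therefore A relative to G: (east=20, north=-4).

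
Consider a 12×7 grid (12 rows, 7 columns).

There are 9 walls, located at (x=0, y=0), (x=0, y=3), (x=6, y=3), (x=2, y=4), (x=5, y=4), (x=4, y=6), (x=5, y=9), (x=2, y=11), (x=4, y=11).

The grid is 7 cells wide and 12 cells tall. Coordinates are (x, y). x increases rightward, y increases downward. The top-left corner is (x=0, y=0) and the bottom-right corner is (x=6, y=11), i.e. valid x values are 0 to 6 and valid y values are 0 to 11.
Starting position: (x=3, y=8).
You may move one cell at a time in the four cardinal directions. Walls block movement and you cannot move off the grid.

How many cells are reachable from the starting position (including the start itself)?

BFS flood-fill from (x=3, y=8):
  Distance 0: (x=3, y=8)
  Distance 1: (x=3, y=7), (x=2, y=8), (x=4, y=8), (x=3, y=9)
  Distance 2: (x=3, y=6), (x=2, y=7), (x=4, y=7), (x=1, y=8), (x=5, y=8), (x=2, y=9), (x=4, y=9), (x=3, y=10)
  Distance 3: (x=3, y=5), (x=2, y=6), (x=1, y=7), (x=5, y=7), (x=0, y=8), (x=6, y=8), (x=1, y=9), (x=2, y=10), (x=4, y=10), (x=3, y=11)
  Distance 4: (x=3, y=4), (x=2, y=5), (x=4, y=5), (x=1, y=6), (x=5, y=6), (x=0, y=7), (x=6, y=7), (x=0, y=9), (x=6, y=9), (x=1, y=10), (x=5, y=10)
  Distance 5: (x=3, y=3), (x=4, y=4), (x=1, y=5), (x=5, y=5), (x=0, y=6), (x=6, y=6), (x=0, y=10), (x=6, y=10), (x=1, y=11), (x=5, y=11)
  Distance 6: (x=3, y=2), (x=2, y=3), (x=4, y=3), (x=1, y=4), (x=0, y=5), (x=6, y=5), (x=0, y=11), (x=6, y=11)
  Distance 7: (x=3, y=1), (x=2, y=2), (x=4, y=2), (x=1, y=3), (x=5, y=3), (x=0, y=4), (x=6, y=4)
  Distance 8: (x=3, y=0), (x=2, y=1), (x=4, y=1), (x=1, y=2), (x=5, y=2)
  Distance 9: (x=2, y=0), (x=4, y=0), (x=1, y=1), (x=5, y=1), (x=0, y=2), (x=6, y=2)
  Distance 10: (x=1, y=0), (x=5, y=0), (x=0, y=1), (x=6, y=1)
  Distance 11: (x=6, y=0)
Total reachable: 75 (grid has 75 open cells total)

Answer: Reachable cells: 75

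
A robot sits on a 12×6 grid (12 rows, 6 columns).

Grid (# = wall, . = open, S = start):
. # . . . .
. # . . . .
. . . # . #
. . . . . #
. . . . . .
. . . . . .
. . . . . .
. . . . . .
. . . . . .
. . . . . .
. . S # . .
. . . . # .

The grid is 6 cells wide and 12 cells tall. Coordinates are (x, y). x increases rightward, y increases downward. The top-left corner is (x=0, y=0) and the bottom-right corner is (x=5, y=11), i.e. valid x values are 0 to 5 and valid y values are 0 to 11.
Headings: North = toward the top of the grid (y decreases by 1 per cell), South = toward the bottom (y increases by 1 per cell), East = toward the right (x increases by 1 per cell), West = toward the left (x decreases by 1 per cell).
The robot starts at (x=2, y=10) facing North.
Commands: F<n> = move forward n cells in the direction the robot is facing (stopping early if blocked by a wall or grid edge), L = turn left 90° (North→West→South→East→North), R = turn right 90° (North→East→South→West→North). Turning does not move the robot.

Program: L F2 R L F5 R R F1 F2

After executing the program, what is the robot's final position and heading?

Start: (x=2, y=10), facing North
  L: turn left, now facing West
  F2: move forward 2, now at (x=0, y=10)
  R: turn right, now facing North
  L: turn left, now facing West
  F5: move forward 0/5 (blocked), now at (x=0, y=10)
  R: turn right, now facing North
  R: turn right, now facing East
  F1: move forward 1, now at (x=1, y=10)
  F2: move forward 1/2 (blocked), now at (x=2, y=10)
Final: (x=2, y=10), facing East

Answer: Final position: (x=2, y=10), facing East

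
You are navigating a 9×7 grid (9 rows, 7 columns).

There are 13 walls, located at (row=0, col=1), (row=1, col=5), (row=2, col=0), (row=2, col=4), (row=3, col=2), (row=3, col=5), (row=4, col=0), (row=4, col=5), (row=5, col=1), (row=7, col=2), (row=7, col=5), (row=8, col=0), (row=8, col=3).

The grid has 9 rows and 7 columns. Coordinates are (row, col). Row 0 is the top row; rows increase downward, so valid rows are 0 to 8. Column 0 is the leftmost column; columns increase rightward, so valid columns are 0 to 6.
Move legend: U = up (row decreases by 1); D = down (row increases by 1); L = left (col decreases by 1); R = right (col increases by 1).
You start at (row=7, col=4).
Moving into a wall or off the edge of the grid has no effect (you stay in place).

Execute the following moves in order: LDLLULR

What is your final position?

Start: (row=7, col=4)
  L (left): (row=7, col=4) -> (row=7, col=3)
  D (down): blocked, stay at (row=7, col=3)
  L (left): blocked, stay at (row=7, col=3)
  L (left): blocked, stay at (row=7, col=3)
  U (up): (row=7, col=3) -> (row=6, col=3)
  L (left): (row=6, col=3) -> (row=6, col=2)
  R (right): (row=6, col=2) -> (row=6, col=3)
Final: (row=6, col=3)

Answer: Final position: (row=6, col=3)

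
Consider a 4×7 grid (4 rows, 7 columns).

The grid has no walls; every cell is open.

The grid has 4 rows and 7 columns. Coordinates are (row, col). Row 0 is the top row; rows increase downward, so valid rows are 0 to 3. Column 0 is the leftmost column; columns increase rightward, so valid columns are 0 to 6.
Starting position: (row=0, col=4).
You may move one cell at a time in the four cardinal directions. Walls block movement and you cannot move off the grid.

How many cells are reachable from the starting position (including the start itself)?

BFS flood-fill from (row=0, col=4):
  Distance 0: (row=0, col=4)
  Distance 1: (row=0, col=3), (row=0, col=5), (row=1, col=4)
  Distance 2: (row=0, col=2), (row=0, col=6), (row=1, col=3), (row=1, col=5), (row=2, col=4)
  Distance 3: (row=0, col=1), (row=1, col=2), (row=1, col=6), (row=2, col=3), (row=2, col=5), (row=3, col=4)
  Distance 4: (row=0, col=0), (row=1, col=1), (row=2, col=2), (row=2, col=6), (row=3, col=3), (row=3, col=5)
  Distance 5: (row=1, col=0), (row=2, col=1), (row=3, col=2), (row=3, col=6)
  Distance 6: (row=2, col=0), (row=3, col=1)
  Distance 7: (row=3, col=0)
Total reachable: 28 (grid has 28 open cells total)

Answer: Reachable cells: 28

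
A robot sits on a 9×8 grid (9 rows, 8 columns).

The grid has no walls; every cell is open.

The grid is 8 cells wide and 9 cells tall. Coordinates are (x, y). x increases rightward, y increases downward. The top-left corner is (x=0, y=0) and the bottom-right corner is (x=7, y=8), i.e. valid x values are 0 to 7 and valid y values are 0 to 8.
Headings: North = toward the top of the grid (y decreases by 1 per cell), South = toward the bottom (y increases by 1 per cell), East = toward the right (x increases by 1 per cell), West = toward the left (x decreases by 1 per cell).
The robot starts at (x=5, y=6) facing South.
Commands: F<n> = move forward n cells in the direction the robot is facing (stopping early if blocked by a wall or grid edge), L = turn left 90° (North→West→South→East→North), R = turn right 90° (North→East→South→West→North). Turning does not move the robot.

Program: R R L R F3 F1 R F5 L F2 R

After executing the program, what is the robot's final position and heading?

Start: (x=5, y=6), facing South
  R: turn right, now facing West
  R: turn right, now facing North
  L: turn left, now facing West
  R: turn right, now facing North
  F3: move forward 3, now at (x=5, y=3)
  F1: move forward 1, now at (x=5, y=2)
  R: turn right, now facing East
  F5: move forward 2/5 (blocked), now at (x=7, y=2)
  L: turn left, now facing North
  F2: move forward 2, now at (x=7, y=0)
  R: turn right, now facing East
Final: (x=7, y=0), facing East

Answer: Final position: (x=7, y=0), facing East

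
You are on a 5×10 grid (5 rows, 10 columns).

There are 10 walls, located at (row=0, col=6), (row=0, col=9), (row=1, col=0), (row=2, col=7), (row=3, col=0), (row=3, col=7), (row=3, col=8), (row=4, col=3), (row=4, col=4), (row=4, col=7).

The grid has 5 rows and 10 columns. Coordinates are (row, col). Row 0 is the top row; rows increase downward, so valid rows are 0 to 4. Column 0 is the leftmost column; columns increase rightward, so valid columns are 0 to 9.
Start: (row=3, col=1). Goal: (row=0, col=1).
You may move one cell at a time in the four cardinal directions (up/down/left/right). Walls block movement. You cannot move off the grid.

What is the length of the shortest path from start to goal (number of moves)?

BFS from (row=3, col=1) until reaching (row=0, col=1):
  Distance 0: (row=3, col=1)
  Distance 1: (row=2, col=1), (row=3, col=2), (row=4, col=1)
  Distance 2: (row=1, col=1), (row=2, col=0), (row=2, col=2), (row=3, col=3), (row=4, col=0), (row=4, col=2)
  Distance 3: (row=0, col=1), (row=1, col=2), (row=2, col=3), (row=3, col=4)  <- goal reached here
One shortest path (3 moves): (row=3, col=1) -> (row=2, col=1) -> (row=1, col=1) -> (row=0, col=1)

Answer: Shortest path length: 3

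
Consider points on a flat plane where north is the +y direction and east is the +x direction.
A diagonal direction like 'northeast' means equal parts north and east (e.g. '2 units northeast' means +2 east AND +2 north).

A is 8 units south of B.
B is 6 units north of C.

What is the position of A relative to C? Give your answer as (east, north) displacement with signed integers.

Answer: A is at (east=0, north=-2) relative to C.

Derivation:
Place C at the origin (east=0, north=0).
  B is 6 units north of C: delta (east=+0, north=+6); B at (east=0, north=6).
  A is 8 units south of B: delta (east=+0, north=-8); A at (east=0, north=-2).
Therefore A relative to C: (east=0, north=-2).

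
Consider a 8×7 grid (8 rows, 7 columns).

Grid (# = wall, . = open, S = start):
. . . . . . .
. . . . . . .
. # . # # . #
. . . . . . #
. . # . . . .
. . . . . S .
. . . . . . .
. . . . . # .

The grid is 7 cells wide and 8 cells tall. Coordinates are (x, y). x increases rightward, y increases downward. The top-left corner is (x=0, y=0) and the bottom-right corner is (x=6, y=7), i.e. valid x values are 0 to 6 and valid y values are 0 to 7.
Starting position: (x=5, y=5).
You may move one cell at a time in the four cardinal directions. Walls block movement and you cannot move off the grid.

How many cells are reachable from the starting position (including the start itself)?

Answer: Reachable cells: 49

Derivation:
BFS flood-fill from (x=5, y=5):
  Distance 0: (x=5, y=5)
  Distance 1: (x=5, y=4), (x=4, y=5), (x=6, y=5), (x=5, y=6)
  Distance 2: (x=5, y=3), (x=4, y=4), (x=6, y=4), (x=3, y=5), (x=4, y=6), (x=6, y=6)
  Distance 3: (x=5, y=2), (x=4, y=3), (x=3, y=4), (x=2, y=5), (x=3, y=6), (x=4, y=7), (x=6, y=7)
  Distance 4: (x=5, y=1), (x=3, y=3), (x=1, y=5), (x=2, y=6), (x=3, y=7)
  Distance 5: (x=5, y=0), (x=4, y=1), (x=6, y=1), (x=2, y=3), (x=1, y=4), (x=0, y=5), (x=1, y=6), (x=2, y=7)
  Distance 6: (x=4, y=0), (x=6, y=0), (x=3, y=1), (x=2, y=2), (x=1, y=3), (x=0, y=4), (x=0, y=6), (x=1, y=7)
  Distance 7: (x=3, y=0), (x=2, y=1), (x=0, y=3), (x=0, y=7)
  Distance 8: (x=2, y=0), (x=1, y=1), (x=0, y=2)
  Distance 9: (x=1, y=0), (x=0, y=1)
  Distance 10: (x=0, y=0)
Total reachable: 49 (grid has 49 open cells total)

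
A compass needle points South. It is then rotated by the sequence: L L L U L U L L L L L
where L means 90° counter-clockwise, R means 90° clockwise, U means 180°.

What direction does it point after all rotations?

Answer: Final heading: East

Derivation:
Start: South
  L (left (90° counter-clockwise)) -> East
  L (left (90° counter-clockwise)) -> North
  L (left (90° counter-clockwise)) -> West
  U (U-turn (180°)) -> East
  L (left (90° counter-clockwise)) -> North
  U (U-turn (180°)) -> South
  L (left (90° counter-clockwise)) -> East
  L (left (90° counter-clockwise)) -> North
  L (left (90° counter-clockwise)) -> West
  L (left (90° counter-clockwise)) -> South
  L (left (90° counter-clockwise)) -> East
Final: East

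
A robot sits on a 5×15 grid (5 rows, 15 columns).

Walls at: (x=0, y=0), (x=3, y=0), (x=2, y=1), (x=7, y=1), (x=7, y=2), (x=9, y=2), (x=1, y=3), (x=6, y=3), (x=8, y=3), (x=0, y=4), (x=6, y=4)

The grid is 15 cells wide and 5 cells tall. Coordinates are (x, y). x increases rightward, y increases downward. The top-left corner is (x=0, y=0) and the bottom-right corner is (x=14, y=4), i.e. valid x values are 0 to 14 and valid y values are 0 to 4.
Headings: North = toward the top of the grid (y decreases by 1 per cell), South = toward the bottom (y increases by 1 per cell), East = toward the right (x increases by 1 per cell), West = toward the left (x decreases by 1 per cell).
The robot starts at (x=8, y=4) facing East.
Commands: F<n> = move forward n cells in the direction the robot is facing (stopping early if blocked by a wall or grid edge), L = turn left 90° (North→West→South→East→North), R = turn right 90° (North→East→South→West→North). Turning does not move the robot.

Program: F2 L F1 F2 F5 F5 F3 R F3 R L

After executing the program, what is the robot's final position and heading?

Start: (x=8, y=4), facing East
  F2: move forward 2, now at (x=10, y=4)
  L: turn left, now facing North
  F1: move forward 1, now at (x=10, y=3)
  F2: move forward 2, now at (x=10, y=1)
  F5: move forward 1/5 (blocked), now at (x=10, y=0)
  F5: move forward 0/5 (blocked), now at (x=10, y=0)
  F3: move forward 0/3 (blocked), now at (x=10, y=0)
  R: turn right, now facing East
  F3: move forward 3, now at (x=13, y=0)
  R: turn right, now facing South
  L: turn left, now facing East
Final: (x=13, y=0), facing East

Answer: Final position: (x=13, y=0), facing East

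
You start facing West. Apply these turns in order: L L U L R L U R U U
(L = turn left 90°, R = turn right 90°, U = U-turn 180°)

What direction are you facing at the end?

Start: West
  L (left (90° counter-clockwise)) -> South
  L (left (90° counter-clockwise)) -> East
  U (U-turn (180°)) -> West
  L (left (90° counter-clockwise)) -> South
  R (right (90° clockwise)) -> West
  L (left (90° counter-clockwise)) -> South
  U (U-turn (180°)) -> North
  R (right (90° clockwise)) -> East
  U (U-turn (180°)) -> West
  U (U-turn (180°)) -> East
Final: East

Answer: Final heading: East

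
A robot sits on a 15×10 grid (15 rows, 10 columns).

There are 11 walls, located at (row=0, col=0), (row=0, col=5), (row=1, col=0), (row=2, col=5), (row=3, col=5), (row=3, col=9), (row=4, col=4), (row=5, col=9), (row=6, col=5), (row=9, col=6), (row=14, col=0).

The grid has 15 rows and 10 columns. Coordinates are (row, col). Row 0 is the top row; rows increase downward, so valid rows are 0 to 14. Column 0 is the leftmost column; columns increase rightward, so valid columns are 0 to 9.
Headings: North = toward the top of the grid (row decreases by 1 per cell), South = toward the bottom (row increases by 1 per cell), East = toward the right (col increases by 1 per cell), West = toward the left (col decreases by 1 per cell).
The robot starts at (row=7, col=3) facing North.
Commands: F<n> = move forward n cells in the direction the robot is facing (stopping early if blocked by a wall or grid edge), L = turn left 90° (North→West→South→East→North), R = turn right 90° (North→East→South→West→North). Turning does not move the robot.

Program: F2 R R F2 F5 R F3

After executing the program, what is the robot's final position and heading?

Answer: Final position: (row=12, col=0), facing West

Derivation:
Start: (row=7, col=3), facing North
  F2: move forward 2, now at (row=5, col=3)
  R: turn right, now facing East
  R: turn right, now facing South
  F2: move forward 2, now at (row=7, col=3)
  F5: move forward 5, now at (row=12, col=3)
  R: turn right, now facing West
  F3: move forward 3, now at (row=12, col=0)
Final: (row=12, col=0), facing West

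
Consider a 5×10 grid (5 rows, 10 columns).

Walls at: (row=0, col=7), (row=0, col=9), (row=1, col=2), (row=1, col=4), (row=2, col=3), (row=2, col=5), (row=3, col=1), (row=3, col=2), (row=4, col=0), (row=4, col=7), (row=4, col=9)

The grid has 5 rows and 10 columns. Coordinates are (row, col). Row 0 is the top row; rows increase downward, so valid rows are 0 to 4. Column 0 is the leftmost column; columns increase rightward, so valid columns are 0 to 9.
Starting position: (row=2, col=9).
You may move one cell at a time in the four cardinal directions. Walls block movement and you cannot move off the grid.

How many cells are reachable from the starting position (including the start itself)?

BFS flood-fill from (row=2, col=9):
  Distance 0: (row=2, col=9)
  Distance 1: (row=1, col=9), (row=2, col=8), (row=3, col=9)
  Distance 2: (row=1, col=8), (row=2, col=7), (row=3, col=8)
  Distance 3: (row=0, col=8), (row=1, col=7), (row=2, col=6), (row=3, col=7), (row=4, col=8)
  Distance 4: (row=1, col=6), (row=3, col=6)
  Distance 5: (row=0, col=6), (row=1, col=5), (row=3, col=5), (row=4, col=6)
  Distance 6: (row=0, col=5), (row=3, col=4), (row=4, col=5)
  Distance 7: (row=0, col=4), (row=2, col=4), (row=3, col=3), (row=4, col=4)
  Distance 8: (row=0, col=3), (row=4, col=3)
  Distance 9: (row=0, col=2), (row=1, col=3), (row=4, col=2)
  Distance 10: (row=0, col=1), (row=4, col=1)
  Distance 11: (row=0, col=0), (row=1, col=1)
  Distance 12: (row=1, col=0), (row=2, col=1)
  Distance 13: (row=2, col=0), (row=2, col=2)
  Distance 14: (row=3, col=0)
Total reachable: 39 (grid has 39 open cells total)

Answer: Reachable cells: 39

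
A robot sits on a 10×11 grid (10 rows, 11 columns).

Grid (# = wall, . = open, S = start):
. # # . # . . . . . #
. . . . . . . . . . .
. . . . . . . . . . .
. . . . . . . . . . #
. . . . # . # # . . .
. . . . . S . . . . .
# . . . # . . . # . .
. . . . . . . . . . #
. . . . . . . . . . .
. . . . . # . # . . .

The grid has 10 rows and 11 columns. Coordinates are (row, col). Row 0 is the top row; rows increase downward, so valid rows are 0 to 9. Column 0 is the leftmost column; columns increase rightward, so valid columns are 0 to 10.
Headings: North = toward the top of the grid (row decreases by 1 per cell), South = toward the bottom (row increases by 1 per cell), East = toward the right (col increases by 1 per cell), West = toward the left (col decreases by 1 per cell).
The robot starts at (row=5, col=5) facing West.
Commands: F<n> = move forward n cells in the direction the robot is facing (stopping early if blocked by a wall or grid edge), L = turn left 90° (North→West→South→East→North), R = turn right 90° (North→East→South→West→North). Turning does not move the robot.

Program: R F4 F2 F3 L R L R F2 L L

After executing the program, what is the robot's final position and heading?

Start: (row=5, col=5), facing West
  R: turn right, now facing North
  F4: move forward 4, now at (row=1, col=5)
  F2: move forward 1/2 (blocked), now at (row=0, col=5)
  F3: move forward 0/3 (blocked), now at (row=0, col=5)
  L: turn left, now facing West
  R: turn right, now facing North
  L: turn left, now facing West
  R: turn right, now facing North
  F2: move forward 0/2 (blocked), now at (row=0, col=5)
  L: turn left, now facing West
  L: turn left, now facing South
Final: (row=0, col=5), facing South

Answer: Final position: (row=0, col=5), facing South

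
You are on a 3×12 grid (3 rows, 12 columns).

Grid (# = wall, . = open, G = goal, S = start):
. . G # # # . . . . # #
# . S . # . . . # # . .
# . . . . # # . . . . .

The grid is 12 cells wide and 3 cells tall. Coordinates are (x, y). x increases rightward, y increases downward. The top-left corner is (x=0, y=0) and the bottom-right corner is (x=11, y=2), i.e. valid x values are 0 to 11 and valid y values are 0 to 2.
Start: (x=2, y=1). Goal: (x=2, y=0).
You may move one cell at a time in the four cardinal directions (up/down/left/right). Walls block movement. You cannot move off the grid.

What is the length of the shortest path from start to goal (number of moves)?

Answer: Shortest path length: 1

Derivation:
BFS from (x=2, y=1) until reaching (x=2, y=0):
  Distance 0: (x=2, y=1)
  Distance 1: (x=2, y=0), (x=1, y=1), (x=3, y=1), (x=2, y=2)  <- goal reached here
One shortest path (1 moves): (x=2, y=1) -> (x=2, y=0)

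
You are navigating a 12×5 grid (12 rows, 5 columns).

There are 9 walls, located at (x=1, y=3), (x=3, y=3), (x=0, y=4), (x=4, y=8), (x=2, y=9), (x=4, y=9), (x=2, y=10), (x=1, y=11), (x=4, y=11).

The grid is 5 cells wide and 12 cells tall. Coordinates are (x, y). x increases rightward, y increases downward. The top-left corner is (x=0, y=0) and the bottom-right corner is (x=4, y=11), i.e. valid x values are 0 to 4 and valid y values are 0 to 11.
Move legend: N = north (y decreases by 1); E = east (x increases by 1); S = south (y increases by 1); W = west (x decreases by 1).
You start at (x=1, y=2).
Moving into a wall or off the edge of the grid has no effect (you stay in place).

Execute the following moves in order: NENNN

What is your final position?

Answer: Final position: (x=2, y=0)

Derivation:
Start: (x=1, y=2)
  N (north): (x=1, y=2) -> (x=1, y=1)
  E (east): (x=1, y=1) -> (x=2, y=1)
  N (north): (x=2, y=1) -> (x=2, y=0)
  N (north): blocked, stay at (x=2, y=0)
  N (north): blocked, stay at (x=2, y=0)
Final: (x=2, y=0)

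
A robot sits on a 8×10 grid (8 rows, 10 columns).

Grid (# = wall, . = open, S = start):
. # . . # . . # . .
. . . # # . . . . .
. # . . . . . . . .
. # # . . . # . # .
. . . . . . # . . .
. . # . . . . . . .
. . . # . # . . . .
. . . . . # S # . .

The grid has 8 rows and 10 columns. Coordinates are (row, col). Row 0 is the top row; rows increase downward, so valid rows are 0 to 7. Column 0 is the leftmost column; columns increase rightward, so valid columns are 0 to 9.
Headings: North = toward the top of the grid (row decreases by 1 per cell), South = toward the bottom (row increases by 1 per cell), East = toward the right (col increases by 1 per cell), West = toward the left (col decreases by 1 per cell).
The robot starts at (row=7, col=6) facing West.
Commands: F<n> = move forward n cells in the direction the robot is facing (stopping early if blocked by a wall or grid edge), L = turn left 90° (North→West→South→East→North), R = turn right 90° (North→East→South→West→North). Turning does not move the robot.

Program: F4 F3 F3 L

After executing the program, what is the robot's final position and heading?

Answer: Final position: (row=7, col=6), facing South

Derivation:
Start: (row=7, col=6), facing West
  F4: move forward 0/4 (blocked), now at (row=7, col=6)
  F3: move forward 0/3 (blocked), now at (row=7, col=6)
  F3: move forward 0/3 (blocked), now at (row=7, col=6)
  L: turn left, now facing South
Final: (row=7, col=6), facing South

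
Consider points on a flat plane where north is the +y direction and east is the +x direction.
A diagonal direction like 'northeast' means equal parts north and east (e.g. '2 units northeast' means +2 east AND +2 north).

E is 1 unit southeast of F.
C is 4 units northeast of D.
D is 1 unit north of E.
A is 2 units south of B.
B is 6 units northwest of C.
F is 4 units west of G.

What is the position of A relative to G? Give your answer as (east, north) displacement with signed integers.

Place G at the origin (east=0, north=0).
  F is 4 units west of G: delta (east=-4, north=+0); F at (east=-4, north=0).
  E is 1 unit southeast of F: delta (east=+1, north=-1); E at (east=-3, north=-1).
  D is 1 unit north of E: delta (east=+0, north=+1); D at (east=-3, north=0).
  C is 4 units northeast of D: delta (east=+4, north=+4); C at (east=1, north=4).
  B is 6 units northwest of C: delta (east=-6, north=+6); B at (east=-5, north=10).
  A is 2 units south of B: delta (east=+0, north=-2); A at (east=-5, north=8).
Therefore A relative to G: (east=-5, north=8).

Answer: A is at (east=-5, north=8) relative to G.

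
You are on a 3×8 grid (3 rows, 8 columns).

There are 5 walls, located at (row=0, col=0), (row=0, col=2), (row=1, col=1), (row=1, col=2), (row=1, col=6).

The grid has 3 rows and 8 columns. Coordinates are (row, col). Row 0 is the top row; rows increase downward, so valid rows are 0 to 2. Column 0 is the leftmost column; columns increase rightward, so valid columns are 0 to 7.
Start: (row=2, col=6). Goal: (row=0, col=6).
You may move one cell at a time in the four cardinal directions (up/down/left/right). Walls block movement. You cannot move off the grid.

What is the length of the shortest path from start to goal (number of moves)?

BFS from (row=2, col=6) until reaching (row=0, col=6):
  Distance 0: (row=2, col=6)
  Distance 1: (row=2, col=5), (row=2, col=7)
  Distance 2: (row=1, col=5), (row=1, col=7), (row=2, col=4)
  Distance 3: (row=0, col=5), (row=0, col=7), (row=1, col=4), (row=2, col=3)
  Distance 4: (row=0, col=4), (row=0, col=6), (row=1, col=3), (row=2, col=2)  <- goal reached here
One shortest path (4 moves): (row=2, col=6) -> (row=2, col=7) -> (row=1, col=7) -> (row=0, col=7) -> (row=0, col=6)

Answer: Shortest path length: 4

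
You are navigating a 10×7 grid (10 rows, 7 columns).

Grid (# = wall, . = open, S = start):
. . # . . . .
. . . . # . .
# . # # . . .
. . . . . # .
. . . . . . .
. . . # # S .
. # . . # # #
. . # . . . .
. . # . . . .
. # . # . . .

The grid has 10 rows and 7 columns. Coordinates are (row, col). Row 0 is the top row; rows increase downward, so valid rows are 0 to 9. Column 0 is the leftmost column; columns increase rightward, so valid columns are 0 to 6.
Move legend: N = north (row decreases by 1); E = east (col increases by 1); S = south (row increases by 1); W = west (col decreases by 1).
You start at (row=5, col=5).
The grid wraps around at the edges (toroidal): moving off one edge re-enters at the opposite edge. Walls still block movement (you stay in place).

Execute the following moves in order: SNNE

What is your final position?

Answer: Final position: (row=4, col=6)

Derivation:
Start: (row=5, col=5)
  S (south): blocked, stay at (row=5, col=5)
  N (north): (row=5, col=5) -> (row=4, col=5)
  N (north): blocked, stay at (row=4, col=5)
  E (east): (row=4, col=5) -> (row=4, col=6)
Final: (row=4, col=6)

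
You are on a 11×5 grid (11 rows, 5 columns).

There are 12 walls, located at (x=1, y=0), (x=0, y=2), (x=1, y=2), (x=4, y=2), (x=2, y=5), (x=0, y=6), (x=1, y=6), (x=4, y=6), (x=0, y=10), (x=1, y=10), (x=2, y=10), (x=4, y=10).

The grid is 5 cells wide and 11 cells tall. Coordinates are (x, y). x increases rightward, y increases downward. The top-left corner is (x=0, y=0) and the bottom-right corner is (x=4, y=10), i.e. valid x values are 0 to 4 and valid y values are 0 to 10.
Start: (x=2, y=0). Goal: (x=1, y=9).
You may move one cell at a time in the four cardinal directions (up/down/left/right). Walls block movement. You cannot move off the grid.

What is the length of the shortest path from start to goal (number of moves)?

BFS from (x=2, y=0) until reaching (x=1, y=9):
  Distance 0: (x=2, y=0)
  Distance 1: (x=3, y=0), (x=2, y=1)
  Distance 2: (x=4, y=0), (x=1, y=1), (x=3, y=1), (x=2, y=2)
  Distance 3: (x=0, y=1), (x=4, y=1), (x=3, y=2), (x=2, y=3)
  Distance 4: (x=0, y=0), (x=1, y=3), (x=3, y=3), (x=2, y=4)
  Distance 5: (x=0, y=3), (x=4, y=3), (x=1, y=4), (x=3, y=4)
  Distance 6: (x=0, y=4), (x=4, y=4), (x=1, y=5), (x=3, y=5)
  Distance 7: (x=0, y=5), (x=4, y=5), (x=3, y=6)
  Distance 8: (x=2, y=6), (x=3, y=7)
  Distance 9: (x=2, y=7), (x=4, y=7), (x=3, y=8)
  Distance 10: (x=1, y=7), (x=2, y=8), (x=4, y=8), (x=3, y=9)
  Distance 11: (x=0, y=7), (x=1, y=8), (x=2, y=9), (x=4, y=9), (x=3, y=10)
  Distance 12: (x=0, y=8), (x=1, y=9)  <- goal reached here
One shortest path (12 moves): (x=2, y=0) -> (x=3, y=0) -> (x=3, y=1) -> (x=3, y=2) -> (x=3, y=3) -> (x=3, y=4) -> (x=3, y=5) -> (x=3, y=6) -> (x=2, y=6) -> (x=2, y=7) -> (x=1, y=7) -> (x=1, y=8) -> (x=1, y=9)

Answer: Shortest path length: 12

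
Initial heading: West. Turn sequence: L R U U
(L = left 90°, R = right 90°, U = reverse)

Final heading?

Answer: Final heading: West

Derivation:
Start: West
  L (left (90° counter-clockwise)) -> South
  R (right (90° clockwise)) -> West
  U (U-turn (180°)) -> East
  U (U-turn (180°)) -> West
Final: West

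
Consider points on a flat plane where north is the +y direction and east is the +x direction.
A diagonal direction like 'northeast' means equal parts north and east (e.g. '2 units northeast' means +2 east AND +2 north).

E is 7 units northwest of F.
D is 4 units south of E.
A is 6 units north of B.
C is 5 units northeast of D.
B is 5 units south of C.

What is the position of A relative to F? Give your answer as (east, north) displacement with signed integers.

Place F at the origin (east=0, north=0).
  E is 7 units northwest of F: delta (east=-7, north=+7); E at (east=-7, north=7).
  D is 4 units south of E: delta (east=+0, north=-4); D at (east=-7, north=3).
  C is 5 units northeast of D: delta (east=+5, north=+5); C at (east=-2, north=8).
  B is 5 units south of C: delta (east=+0, north=-5); B at (east=-2, north=3).
  A is 6 units north of B: delta (east=+0, north=+6); A at (east=-2, north=9).
Therefore A relative to F: (east=-2, north=9).

Answer: A is at (east=-2, north=9) relative to F.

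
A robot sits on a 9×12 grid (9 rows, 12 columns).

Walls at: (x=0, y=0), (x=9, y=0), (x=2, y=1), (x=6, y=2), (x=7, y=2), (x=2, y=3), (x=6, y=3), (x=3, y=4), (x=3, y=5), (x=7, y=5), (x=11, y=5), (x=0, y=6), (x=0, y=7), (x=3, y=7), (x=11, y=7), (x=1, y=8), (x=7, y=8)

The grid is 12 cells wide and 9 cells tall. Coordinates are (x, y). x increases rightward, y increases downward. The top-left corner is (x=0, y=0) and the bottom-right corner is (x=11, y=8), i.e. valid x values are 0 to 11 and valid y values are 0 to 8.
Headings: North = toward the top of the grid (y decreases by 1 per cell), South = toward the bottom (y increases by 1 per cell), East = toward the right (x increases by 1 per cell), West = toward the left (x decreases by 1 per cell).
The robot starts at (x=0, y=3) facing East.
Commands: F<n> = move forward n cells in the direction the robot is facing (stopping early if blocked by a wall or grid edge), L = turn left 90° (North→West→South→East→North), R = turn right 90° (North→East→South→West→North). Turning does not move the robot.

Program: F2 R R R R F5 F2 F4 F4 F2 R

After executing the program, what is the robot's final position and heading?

Start: (x=0, y=3), facing East
  F2: move forward 1/2 (blocked), now at (x=1, y=3)
  R: turn right, now facing South
  R: turn right, now facing West
  R: turn right, now facing North
  R: turn right, now facing East
  F5: move forward 0/5 (blocked), now at (x=1, y=3)
  F2: move forward 0/2 (blocked), now at (x=1, y=3)
  F4: move forward 0/4 (blocked), now at (x=1, y=3)
  F4: move forward 0/4 (blocked), now at (x=1, y=3)
  F2: move forward 0/2 (blocked), now at (x=1, y=3)
  R: turn right, now facing South
Final: (x=1, y=3), facing South

Answer: Final position: (x=1, y=3), facing South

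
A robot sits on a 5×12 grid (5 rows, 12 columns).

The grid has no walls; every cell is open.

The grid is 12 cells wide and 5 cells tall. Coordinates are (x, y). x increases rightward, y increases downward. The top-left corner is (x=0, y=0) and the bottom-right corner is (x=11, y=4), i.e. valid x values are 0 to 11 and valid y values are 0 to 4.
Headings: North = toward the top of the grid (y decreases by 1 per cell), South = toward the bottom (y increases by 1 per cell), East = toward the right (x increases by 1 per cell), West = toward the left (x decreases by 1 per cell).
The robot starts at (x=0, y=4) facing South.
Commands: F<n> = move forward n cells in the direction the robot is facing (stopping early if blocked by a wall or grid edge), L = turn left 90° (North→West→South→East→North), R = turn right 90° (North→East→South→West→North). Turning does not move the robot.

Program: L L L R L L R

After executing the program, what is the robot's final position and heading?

Start: (x=0, y=4), facing South
  L: turn left, now facing East
  L: turn left, now facing North
  L: turn left, now facing West
  R: turn right, now facing North
  L: turn left, now facing West
  L: turn left, now facing South
  R: turn right, now facing West
Final: (x=0, y=4), facing West

Answer: Final position: (x=0, y=4), facing West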